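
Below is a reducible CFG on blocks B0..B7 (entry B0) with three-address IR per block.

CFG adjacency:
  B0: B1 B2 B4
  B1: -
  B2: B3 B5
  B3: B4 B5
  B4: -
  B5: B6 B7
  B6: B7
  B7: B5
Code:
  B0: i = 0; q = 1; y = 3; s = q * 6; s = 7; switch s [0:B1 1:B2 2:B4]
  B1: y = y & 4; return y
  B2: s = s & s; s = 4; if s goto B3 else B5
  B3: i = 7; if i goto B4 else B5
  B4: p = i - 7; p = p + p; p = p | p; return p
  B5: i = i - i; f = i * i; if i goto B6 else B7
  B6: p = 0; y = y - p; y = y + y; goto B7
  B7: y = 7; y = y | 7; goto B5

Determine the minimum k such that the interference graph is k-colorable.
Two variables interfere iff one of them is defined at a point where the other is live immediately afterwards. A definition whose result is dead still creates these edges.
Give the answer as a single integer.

Answer: 3

Working:
def/use:
  B0 def {i,q,s,y} use ∅
  B1 def {y} use {y}
  B2 def {s} use {s}
  B3 def {i} use ∅
  B4 def {p} use {i}
  B5 def {f,i} use {i}
  B6 def {p,y} use {y}
  B7 def {y} use ∅

Liveness:
  B0: in=∅ out={i,s,y}
  B1: in={y} out=∅
  B2: in={i,s,y} out={i,y}
  B3: in={y} out={i,y}
  B4: in={i} out=∅
  B5: in={i,y} out={i,y}
  B6: in={i,y} out={i}
  B7: in={i} out={i,y}

Interfere edges:
  f↔{i,y}
  i↔{f,p,q,s,y}
  p↔{i,y}
  q↔{i,y}
  s↔{i,y}
  y↔{f,i,p,q,s}

Colouring:
  clique {f,i,y} ⇒ need ≥ 3
  3-colouring: R0={i}  R1={y}  R2={f,p,q,s}
  χ = 3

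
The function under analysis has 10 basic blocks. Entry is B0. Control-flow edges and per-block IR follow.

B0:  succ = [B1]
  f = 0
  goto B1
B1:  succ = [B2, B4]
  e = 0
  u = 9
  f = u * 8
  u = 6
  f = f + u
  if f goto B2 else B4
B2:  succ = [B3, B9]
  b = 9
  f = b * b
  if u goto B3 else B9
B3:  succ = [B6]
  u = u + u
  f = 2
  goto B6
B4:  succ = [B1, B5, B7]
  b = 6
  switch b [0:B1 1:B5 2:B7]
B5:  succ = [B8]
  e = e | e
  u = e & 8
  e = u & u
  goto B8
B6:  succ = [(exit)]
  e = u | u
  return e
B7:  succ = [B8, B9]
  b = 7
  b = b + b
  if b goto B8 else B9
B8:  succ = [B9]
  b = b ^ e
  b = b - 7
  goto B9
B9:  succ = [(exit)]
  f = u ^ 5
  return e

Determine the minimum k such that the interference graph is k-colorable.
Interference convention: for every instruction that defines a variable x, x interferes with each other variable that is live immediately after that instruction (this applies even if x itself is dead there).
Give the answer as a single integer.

Answer: 3

Derivation:
Per-block:
  B0: {f} / ∅
  B1: {e,f,u} / ∅
  B2: {b,f} / {u}
  B3: {f,u} / {u}
  B4: {b} / ∅
  B5: {e,u} / {e}
  B6: {e} / {u}
  B7: {b} / ∅
  B8: {b} / {b,e}
  B9: {f} / {e,u}

Backward fixpoint:
  B0: in=∅ out=∅
  B1: in=∅ out={e,u}
  B2: in={e,u} out={e,u}
  B3: in={u} out={u}
  B4: in={e,u} out={b,e,u}
  B5: in={b,e} out={b,e,u}
  B6: in={u} out=∅
  B7: in={e,u} out={b,e,u}
  B8: in={b,e,u} out={e,u}
  B9: in={e,u} out=∅

Interference:
  b↔{e,u}
  e↔{b,f,u}
  f↔{e,u}
  u↔{b,e,f}

Colouring:
  {b,e,u} pairwise interfere (3-clique) ⇒ χ ≥ 3
  3-colouring: c0={e}  c1={u}  c2={b,f}
  χ = 3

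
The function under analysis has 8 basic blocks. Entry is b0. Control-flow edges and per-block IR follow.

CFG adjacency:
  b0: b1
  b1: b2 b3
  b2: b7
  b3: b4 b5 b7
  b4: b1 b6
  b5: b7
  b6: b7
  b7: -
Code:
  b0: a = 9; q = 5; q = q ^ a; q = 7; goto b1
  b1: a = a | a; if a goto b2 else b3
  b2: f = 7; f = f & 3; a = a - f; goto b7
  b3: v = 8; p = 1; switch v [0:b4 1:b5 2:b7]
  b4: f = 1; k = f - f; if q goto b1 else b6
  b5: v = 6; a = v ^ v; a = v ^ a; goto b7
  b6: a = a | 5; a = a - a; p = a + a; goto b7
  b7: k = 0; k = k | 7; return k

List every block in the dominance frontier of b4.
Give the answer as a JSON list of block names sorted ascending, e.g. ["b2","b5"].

Answer: ["b1", "b7"]

Analysis:
idom tree: b1←b0 b2←b1 b3←b1 b4←b3 b5←b3 b6←b4 b7←b1
Join-block Dom:
  b1: preds {b0,b4}: {b0} ∩ {b0,b1,b3,b4} = {b0}; idom=b0
  b7: preds {b2,b3,b5,b6}: {b0,b1,b2} ∩ {b0,b1,b3} ∩ {b0,b1,b3,b5} ∩ {b0,b1,b3,b4,b6} = {b0,b1}; idom=b1

DF walk-up:
  b1←b0: walk · to b0
  b1←b4: walk b4→b3→b1 to b0
  b7←b2: walk b2 to b1
  b7←b3: walk b3 to b1
  b7←b5: walk b5→b3 to b1
  b7←b6: walk b6→b4→b3 to b1
  b0 → ∅
  b1 → {b1}
  b2 → {b7}
  b3 → {b1,b7}
  b4 → {b1,b7}
  b5 → {b7}
  b6 → {b7}
  b7 → ∅

DF(b4) = ["b1", "b7"]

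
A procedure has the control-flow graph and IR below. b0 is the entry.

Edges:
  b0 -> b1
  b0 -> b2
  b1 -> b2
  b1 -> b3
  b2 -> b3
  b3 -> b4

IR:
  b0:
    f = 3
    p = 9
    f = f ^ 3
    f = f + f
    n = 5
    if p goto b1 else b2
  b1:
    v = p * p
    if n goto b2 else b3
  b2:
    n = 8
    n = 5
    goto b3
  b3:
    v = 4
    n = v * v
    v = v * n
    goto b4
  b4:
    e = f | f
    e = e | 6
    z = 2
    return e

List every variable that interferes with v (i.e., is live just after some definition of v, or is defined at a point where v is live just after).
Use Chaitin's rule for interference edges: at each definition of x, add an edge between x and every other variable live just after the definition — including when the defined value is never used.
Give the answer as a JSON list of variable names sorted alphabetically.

def/use:
  b0: {f,n,p} / ∅
  b1: {v} / {n,p}
  b2: {n} / ∅
  b3: {n,v} / ∅
  b4: {e,z} / {f}

Liveness:
  b0: in=∅ out={f,n,p}
  b1: in={f,n,p} out={f}
  b2: in={f} out={f}
  b3: in={f} out={f}
  b4: in={f} out=∅

Interfere edges:
  e — {z}
  f — {n,p,v}
  n — {f,p,v}
  p — {f,n}
  v — {f,n}
  z — {e}

N(v) = ["f", "n"]

Answer: ["f", "n"]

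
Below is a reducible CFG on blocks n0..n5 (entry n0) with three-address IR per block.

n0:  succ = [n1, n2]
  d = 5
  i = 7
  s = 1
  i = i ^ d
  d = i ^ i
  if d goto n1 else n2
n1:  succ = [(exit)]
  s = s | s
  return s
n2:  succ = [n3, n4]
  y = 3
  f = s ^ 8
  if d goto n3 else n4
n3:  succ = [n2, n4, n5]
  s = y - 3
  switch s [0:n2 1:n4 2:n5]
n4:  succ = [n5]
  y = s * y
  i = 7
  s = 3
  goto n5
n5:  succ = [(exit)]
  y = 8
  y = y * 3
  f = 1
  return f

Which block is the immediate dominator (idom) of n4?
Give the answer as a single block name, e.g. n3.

Answer: n2

Working:
idom tree: n1←n0 n2←n0 n3←n2 n4←n2 n5←n2
Join-block Dom:
  n2: preds {n0,n3}: {n0} ∩ {n0,n2,n3} = {n0}; idom=n0
  n4: preds {n2,n3}: {n0,n2} ∩ {n0,n2,n3} = {n0,n2}; idom=n2
  n5: preds {n3,n4}: {n0,n2,n3} ∩ {n0,n2,n4} = {n0,n2}; idom=n2

idom(n4) = n2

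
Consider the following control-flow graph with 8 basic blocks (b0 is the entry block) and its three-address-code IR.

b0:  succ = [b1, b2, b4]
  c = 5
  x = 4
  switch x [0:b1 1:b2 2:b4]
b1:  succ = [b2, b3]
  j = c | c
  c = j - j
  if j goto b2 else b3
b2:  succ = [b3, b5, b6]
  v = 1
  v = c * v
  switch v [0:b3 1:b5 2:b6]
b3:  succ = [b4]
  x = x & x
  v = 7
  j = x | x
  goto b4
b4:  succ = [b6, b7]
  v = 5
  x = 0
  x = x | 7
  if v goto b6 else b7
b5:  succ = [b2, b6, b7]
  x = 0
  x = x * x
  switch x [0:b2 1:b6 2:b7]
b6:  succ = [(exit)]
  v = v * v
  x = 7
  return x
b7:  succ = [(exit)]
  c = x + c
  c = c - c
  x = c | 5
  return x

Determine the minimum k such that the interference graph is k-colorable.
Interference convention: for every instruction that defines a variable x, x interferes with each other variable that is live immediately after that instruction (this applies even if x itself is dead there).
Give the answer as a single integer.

Answer: 3

Working:
Per-block:
  b0: {c,x} / ∅
  b1: {c,j} / {c}
  b2: {v} / {c}
  b3: {j,v,x} / {x}
  b4: {v,x} / ∅
  b5: {x} / ∅
  b6: {v,x} / {v}
  b7: {c,x} / {c,x}

Liveness:
  b0: in=∅ out={c,x}
  b1: in={c,x} out={c,x}
  b2: in={c,x} out={c,v,x}
  b3: in={c,x} out={c}
  b4: in={c} out={c,v,x}
  b5: in={c,v} out={c,v,x}
  b6: in={v} out=∅
  b7: in={c,x} out=∅

Interfere edges:
  c↔{j,v,x}
  j↔{c,x}
  v↔{c,x}
  x↔{c,j,v}

Colouring:
  clique {c,j,x} ⇒ need ≥ 3
  3-colouring: R0={c}  R1={x}  R2={j,v}
  χ = 3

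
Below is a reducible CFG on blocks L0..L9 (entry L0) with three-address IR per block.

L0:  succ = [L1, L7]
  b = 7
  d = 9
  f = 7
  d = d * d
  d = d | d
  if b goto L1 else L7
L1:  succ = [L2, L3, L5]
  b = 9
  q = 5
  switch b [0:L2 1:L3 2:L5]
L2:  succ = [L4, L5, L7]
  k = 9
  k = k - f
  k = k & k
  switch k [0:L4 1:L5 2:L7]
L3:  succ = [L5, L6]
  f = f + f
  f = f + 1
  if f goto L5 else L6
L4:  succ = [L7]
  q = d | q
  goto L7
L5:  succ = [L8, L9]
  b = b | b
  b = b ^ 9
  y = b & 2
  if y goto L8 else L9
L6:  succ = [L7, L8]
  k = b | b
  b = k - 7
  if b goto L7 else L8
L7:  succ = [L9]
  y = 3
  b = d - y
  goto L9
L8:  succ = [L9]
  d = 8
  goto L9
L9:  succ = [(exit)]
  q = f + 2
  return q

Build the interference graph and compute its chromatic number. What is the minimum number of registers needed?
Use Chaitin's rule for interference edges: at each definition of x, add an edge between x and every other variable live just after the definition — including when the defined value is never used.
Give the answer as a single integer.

def/use:
  L0: def={b,d,f} ue=∅
  L1: def={b,q} ue=∅
  L2: def={k} ue={f}
  L3: def={f} ue={f}
  L4: def={q} ue={d,q}
  L5: def={b,y} ue={b}
  L6: def={b,k} ue={b}
  L7: def={b,y} ue={d}
  L8: def={d} ue=∅
  L9: def={q} ue={f}

Backward fixpoint:
  L0 li=∅ lo={d,f}
  L1 li={d,f} lo={b,d,f,q}
  L2 li={b,d,f,q} lo={b,d,f,q}
  L3 li={b,d,f} lo={b,d,f}
  L4 li={d,f,q} lo={d,f}
  L5 li={b,f} lo={f}
  L6 li={b,d,f} lo={d,f}
  L7 li={d,f} lo={f}
  L8 li={f} lo={f}
  L9 li={f} lo=∅

Interference:
  b: {d,f,k,q}
  d: {b,f,k,q,y}
  f: {b,d,k,q,y}
  k: {b,d,f,q}
  q: {b,d,f,k}
  y: {d,f}

Colouring:
  {b,d,f,k,q} pairwise interfere (5-clique) ⇒ χ ≥ 5
  5-colouring: c0={d}  c1={f}  c2={b,y}  c3={k}  c4={q}
  χ = 5

Answer: 5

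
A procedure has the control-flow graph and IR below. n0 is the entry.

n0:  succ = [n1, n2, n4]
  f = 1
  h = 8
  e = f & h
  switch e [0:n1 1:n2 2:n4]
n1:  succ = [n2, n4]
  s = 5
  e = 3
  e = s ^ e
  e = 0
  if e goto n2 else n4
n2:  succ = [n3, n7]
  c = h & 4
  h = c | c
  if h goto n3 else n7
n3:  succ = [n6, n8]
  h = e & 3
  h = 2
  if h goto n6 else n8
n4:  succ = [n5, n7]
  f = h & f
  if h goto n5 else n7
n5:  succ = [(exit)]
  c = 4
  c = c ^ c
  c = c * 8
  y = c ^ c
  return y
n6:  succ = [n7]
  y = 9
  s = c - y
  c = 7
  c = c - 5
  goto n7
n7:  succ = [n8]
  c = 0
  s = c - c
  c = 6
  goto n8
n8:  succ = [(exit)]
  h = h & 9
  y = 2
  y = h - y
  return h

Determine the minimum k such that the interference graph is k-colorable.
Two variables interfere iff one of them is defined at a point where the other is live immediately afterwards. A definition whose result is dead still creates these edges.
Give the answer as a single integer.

Per-block:
  n0 def {e,f,h} use ∅
  n1 def {e,s} use ∅
  n2 def {c,h} use {h}
  n3 def {h} use {e}
  n4 def {f} use {f,h}
  n5 def {c,y} use ∅
  n6 def {c,s,y} use {c}
  n7 def {c,s} use ∅
  n8 def {h,y} use {h}

Backward fixpoint:
  n0 li=∅ lo={e,f,h}
  n1 li={f,h} lo={e,f,h}
  n2 li={e,h} lo={c,e,h}
  n3 li={c,e} lo={c,h}
  n4 li={f,h} lo={h}
  n5 li=∅ lo=∅
  n6 li={c,h} lo={h}
  n7 li={h} lo={h}
  n8 li={h} lo=∅

Interfere edges:
  c: {e,h,y}
  e: {c,f,h,s}
  f: {e,h,s}
  h: {c,e,f,s,y}
  s: {e,f,h}
  y: {c,h}

Registers:
  lower bound: {e,f,h,s} mutually conflict ⇒ χ ≥ 4
  assign c→r2 e→r1 f→r2 h→r0 s→r3 y→r1 — no edge inside a register ⇒ χ ≤ 4
  χ = 4

Answer: 4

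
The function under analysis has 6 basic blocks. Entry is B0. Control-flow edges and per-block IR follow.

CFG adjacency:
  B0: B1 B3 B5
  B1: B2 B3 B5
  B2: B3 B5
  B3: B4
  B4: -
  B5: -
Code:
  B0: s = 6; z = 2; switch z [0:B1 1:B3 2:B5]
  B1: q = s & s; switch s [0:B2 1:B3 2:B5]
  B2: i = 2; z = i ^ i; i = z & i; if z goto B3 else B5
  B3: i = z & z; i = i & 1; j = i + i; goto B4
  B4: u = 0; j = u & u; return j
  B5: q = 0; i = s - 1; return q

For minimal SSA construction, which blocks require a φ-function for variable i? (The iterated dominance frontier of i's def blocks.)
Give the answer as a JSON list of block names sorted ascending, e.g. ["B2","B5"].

Answer: ["B3", "B5"]

Derivation:
idom tree: B1←B0 B2←B1 B3←B0 B4←B3 B5←B0
Dom at joins:
  B3: preds {B0,B1,B2}: {B0} ∩ {B0,B1} ∩ {B0,B1,B2} = {B0}; idom=B0
  B5: preds {B0,B1,B2}: {B0} ∩ {B0,B1} ∩ {B0,B1,B2} = {B0}; idom=B0

DF walk-up:
  join B3 pred B0: · stop@B0
  join B3 pred B1: B1 stop@B0
  join B3 pred B2: B2→B1 stop@B0
  join B5 pred B0: · stop@B0
  join B5 pred B1: B1 stop@B0
  join B5 pred B2: B2→B1 stop@B0
  B0 → ∅
  B1 → {B3,B5}
  B2 → {B3,B5}
  B3 → ∅
  B4 → ∅
  B5 → ∅

φ for i: defs {B2,B3,B5}
  DF⁺ = {B3,B5}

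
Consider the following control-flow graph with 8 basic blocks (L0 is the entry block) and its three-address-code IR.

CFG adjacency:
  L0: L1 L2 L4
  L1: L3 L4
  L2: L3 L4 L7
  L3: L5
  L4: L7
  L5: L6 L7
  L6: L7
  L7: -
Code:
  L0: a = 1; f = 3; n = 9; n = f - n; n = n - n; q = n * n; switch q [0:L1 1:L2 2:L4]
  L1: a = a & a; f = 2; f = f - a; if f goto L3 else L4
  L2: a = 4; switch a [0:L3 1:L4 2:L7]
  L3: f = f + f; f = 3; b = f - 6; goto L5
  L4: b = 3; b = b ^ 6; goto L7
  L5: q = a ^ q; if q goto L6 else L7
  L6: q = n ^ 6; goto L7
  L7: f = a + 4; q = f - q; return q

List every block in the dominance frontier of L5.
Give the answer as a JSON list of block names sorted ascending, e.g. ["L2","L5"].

Answer: ["L7"]

Working:
idom tree: L1←L0 L2←L0 L3←L0 L4←L0 L5←L3 L6←L5 L7←L0
Dom at joins:
  L3: preds {L1,L2}: {L0,L1} ∩ {L0,L2} = {L0}; idom=L0
  L4: preds {L0,L1,L2}: {L0} ∩ {L0,L1} ∩ {L0,L2} = {L0}; idom=L0
  L7: preds {L2,L4,L5,L6}: {L0,L2} ∩ {L0,L4} ∩ {L0,L3,L5} ∩ {L0,L3,L5,L6} = {L0}; idom=L0

DF walk-up:
  join L3 pred L1: L1 stop@L0
  join L3 pred L2: L2 stop@L0
  join L4 pred L0: · stop@L0
  join L4 pred L1: L1 stop@L0
  join L4 pred L2: L2 stop@L0
  join L7 pred L2: L2 stop@L0
  join L7 pred L4: L4 stop@L0
  join L7 pred L5: L5→L3 stop@L0
  join L7 pred L6: L6→L5→L3 stop@L0
  L0: DF=∅
  L1: DF={L3,L4}
  L2: DF={L3,L4,L7}
  L3: DF={L7}
  L4: DF={L7}
  L5: DF={L7}
  L6: DF={L7}
  L7: DF=∅

DF(L5) = ["L7"]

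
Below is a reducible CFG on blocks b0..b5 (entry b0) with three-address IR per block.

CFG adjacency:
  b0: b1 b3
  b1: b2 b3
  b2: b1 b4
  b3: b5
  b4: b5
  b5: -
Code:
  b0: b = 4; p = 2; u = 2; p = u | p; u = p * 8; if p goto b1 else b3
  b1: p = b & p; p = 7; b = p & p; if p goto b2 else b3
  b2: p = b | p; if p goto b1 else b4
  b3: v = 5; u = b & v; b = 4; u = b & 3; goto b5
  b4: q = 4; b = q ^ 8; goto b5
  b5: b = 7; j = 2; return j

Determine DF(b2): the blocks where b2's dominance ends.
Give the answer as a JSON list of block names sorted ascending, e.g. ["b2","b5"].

Answer: ["b1", "b5"]

Analysis:
idom tree: b1←b0 b2←b1 b3←b0 b4←b2 b5←b0
Dom at joins:
  b1: preds {b0,b2}: {b0} ∩ {b0,b1,b2} = {b0}; idom=b0
  b3: preds {b0,b1}: {b0} ∩ {b0,b1} = {b0}; idom=b0
  b5: preds {b3,b4}: {b0,b3} ∩ {b0,b1,b2,b4} = {b0}; idom=b0

DF derivation:
  b1←b0: walk · to b0
  b1←b2: walk b2→b1 to b0
  b3←b0: walk · to b0
  b3←b1: walk b1 to b0
  b5←b3: walk b3 to b0
  b5←b4: walk b4→b2→b1 to b0
  b0: DF=∅
  b1: DF={b1,b3,b5}
  b2: DF={b1,b5}
  b3: DF={b5}
  b4: DF={b5}
  b5: DF=∅

DF(b2) = ["b1", "b5"]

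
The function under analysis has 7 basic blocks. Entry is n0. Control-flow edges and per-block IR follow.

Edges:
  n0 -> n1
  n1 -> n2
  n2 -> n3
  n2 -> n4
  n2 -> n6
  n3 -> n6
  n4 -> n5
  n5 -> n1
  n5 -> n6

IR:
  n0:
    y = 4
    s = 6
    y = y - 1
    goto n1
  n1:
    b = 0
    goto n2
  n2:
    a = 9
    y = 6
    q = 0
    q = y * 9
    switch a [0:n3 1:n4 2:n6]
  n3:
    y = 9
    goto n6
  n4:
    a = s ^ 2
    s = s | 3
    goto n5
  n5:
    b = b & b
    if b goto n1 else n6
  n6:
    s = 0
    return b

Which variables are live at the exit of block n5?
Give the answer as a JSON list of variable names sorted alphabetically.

Block summaries:
  n0 def {s,y} use ∅
  n1 def {b} use ∅
  n2 def {a,q,y} use ∅
  n3 def {y} use ∅
  n4 def {a,s} use {s}
  n5 def {b} use {b}
  n6 def {s} use {b}

Backward fixpoint:
  n0 li=∅ lo={s}
  n1 li={s} lo={b,s}
  n2 li={b,s} lo={b,s}
  n3 li={b} lo={b}
  n4 li={b,s} lo={b,s}
  n5 li={b,s} lo={b,s}
  n6 li={b} lo=∅

live-out(n5) = ["b", "s"]

Answer: ["b", "s"]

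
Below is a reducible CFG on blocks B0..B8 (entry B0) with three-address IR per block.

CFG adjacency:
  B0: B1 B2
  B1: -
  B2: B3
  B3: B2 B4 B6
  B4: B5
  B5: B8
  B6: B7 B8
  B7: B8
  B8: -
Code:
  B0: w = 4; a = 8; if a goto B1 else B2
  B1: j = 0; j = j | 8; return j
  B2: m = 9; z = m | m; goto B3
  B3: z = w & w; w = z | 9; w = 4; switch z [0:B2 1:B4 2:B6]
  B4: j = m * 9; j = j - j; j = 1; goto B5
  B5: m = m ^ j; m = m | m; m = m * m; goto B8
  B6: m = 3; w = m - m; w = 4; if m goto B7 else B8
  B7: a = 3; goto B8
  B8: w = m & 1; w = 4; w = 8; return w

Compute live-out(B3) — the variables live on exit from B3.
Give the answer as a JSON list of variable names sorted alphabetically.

Answer: ["m", "w"]

Working:
def/use:
  B0: def={a,w} ue=∅
  B1: def={j} ue=∅
  B2: def={m,z} ue=∅
  B3: def={w,z} ue={w}
  B4: def={j} ue={m}
  B5: def={m} ue={j,m}
  B6: def={m,w} ue=∅
  B7: def={a} ue=∅
  B8: def={w} ue={m}

Live sets:
  B0: in=∅ out={w}
  B1: in=∅ out=∅
  B2: in={w} out={m,w}
  B3: in={m,w} out={m,w}
  B4: in={m} out={j,m}
  B5: in={j,m} out={m}
  B6: in=∅ out={m}
  B7: in={m} out={m}
  B8: in={m} out=∅

live-out(B3) = ["m", "w"]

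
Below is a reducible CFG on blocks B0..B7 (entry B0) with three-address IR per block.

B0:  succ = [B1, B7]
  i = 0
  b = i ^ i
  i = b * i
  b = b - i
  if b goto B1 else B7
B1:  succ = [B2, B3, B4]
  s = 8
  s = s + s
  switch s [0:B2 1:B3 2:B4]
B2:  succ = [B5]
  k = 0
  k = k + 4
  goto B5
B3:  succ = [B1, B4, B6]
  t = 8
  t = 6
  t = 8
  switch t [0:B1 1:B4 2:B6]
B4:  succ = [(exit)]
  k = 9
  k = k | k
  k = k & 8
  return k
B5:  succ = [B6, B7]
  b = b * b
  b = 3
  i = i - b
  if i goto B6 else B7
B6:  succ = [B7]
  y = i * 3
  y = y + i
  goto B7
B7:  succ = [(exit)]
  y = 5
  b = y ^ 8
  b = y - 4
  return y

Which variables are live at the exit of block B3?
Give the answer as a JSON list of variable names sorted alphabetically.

Block summaries:
  B0: def={b,i} ue=∅
  B1: def={s} ue=∅
  B2: def={k} ue=∅
  B3: def={t} ue=∅
  B4: def={k} ue=∅
  B5: def={b,i} ue={b,i}
  B6: def={y} ue={i}
  B7: def={b,y} ue=∅

Liveness:
  B0: in=∅ out={b,i}
  B1: in={b,i} out={b,i}
  B2: in={b,i} out={b,i}
  B3: in={b,i} out={b,i}
  B4: in=∅ out=∅
  B5: in={b,i} out={i}
  B6: in={i} out=∅
  B7: in=∅ out=∅

live-out(B3) = ["b", "i"]

Answer: ["b", "i"]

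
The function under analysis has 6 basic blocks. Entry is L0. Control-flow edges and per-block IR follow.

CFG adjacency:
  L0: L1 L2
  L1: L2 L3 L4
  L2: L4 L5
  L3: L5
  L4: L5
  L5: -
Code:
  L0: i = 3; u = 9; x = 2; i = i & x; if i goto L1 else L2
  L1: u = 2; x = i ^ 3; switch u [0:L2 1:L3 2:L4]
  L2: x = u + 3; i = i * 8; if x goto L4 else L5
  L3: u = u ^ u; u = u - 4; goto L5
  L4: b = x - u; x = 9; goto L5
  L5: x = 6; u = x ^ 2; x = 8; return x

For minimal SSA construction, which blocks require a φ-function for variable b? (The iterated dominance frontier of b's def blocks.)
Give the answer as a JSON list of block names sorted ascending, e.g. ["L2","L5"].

Answer: ["L5"]

Working:
idom tree: L1←L0 L2←L0 L3←L1 L4←L0 L5←L0
Join-block Dom:
  L2: preds {L0,L1}: {L0} ∩ {L0,L1} = {L0}; idom=L0
  L4: preds {L1,L2}: {L0,L1} ∩ {L0,L2} = {L0}; idom=L0
  L5: preds {L2,L3,L4}: {L0,L2} ∩ {L0,L1,L3} ∩ {L0,L4} = {L0}; idom=L0

Frontier:
  join L2 pred L0: · stop@L0
  join L2 pred L1: L1 stop@L0
  join L4 pred L1: L1 stop@L0
  join L4 pred L2: L2 stop@L0
  join L5 pred L2: L2 stop@L0
  join L5 pred L3: L3→L1 stop@L0
  join L5 pred L4: L4 stop@L0
  DF(L0)=∅
  DF(L1)={L2,L4,L5}
  DF(L2)={L4,L5}
  DF(L3)={L5}
  DF(L4)={L5}
  DF(L5)=∅

φ for b: defs {L4}
  DF⁺ = {L5}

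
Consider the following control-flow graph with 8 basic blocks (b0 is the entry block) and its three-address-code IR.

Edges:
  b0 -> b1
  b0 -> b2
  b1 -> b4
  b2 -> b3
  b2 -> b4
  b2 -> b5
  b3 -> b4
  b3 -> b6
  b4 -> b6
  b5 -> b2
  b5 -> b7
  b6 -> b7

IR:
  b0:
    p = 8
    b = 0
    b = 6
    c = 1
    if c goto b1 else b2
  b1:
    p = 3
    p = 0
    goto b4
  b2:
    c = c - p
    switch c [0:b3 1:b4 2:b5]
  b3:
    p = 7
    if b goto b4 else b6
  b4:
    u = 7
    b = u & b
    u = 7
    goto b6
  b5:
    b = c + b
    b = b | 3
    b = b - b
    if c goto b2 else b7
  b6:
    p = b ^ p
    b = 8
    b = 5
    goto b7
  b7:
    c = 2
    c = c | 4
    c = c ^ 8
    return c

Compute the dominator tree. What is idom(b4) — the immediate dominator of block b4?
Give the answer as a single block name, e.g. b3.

Answer: b0

Analysis:
idom tree: b1←b0 b2←b0 b3←b2 b4←b0 b5←b2 b6←b0 b7←b0
Dom at joins:
  b2: preds {b0,b5}: {b0} ∩ {b0,b2,b5} = {b0}; idom=b0
  b4: preds {b1,b2,b3}: {b0,b1} ∩ {b0,b2} ∩ {b0,b2,b3} = {b0}; idom=b0
  b6: preds {b3,b4}: {b0,b2,b3} ∩ {b0,b4} = {b0}; idom=b0
  b7: preds {b5,b6}: {b0,b2,b5} ∩ {b0,b6} = {b0}; idom=b0

idom(b4) = b0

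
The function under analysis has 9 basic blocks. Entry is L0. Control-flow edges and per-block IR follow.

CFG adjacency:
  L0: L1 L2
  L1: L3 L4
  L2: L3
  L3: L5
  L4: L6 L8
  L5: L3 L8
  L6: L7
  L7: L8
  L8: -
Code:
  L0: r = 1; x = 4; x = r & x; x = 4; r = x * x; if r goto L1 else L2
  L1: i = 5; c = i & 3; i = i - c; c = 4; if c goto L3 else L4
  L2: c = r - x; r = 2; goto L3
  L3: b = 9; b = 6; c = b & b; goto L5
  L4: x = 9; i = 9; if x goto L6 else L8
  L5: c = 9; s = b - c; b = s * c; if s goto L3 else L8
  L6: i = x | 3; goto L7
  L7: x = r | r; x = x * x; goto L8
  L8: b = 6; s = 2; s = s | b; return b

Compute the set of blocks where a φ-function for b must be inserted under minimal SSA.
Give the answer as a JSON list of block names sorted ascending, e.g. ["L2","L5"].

Answer: ["L3", "L8"]

Working:
idom tree: L1←L0 L2←L0 L3←L0 L4←L1 L5←L3 L6←L4 L7←L6 L8←L0
Dom at joins:
  L3: preds {L1,L2,L5}: {L0,L1} ∩ {L0,L2} ∩ {L0,L3,L5} = {L0}; idom=L0
  L8: preds {L4,L5,L7}: {L0,L1,L4} ∩ {L0,L3,L5} ∩ {L0,L1,L4,L6,L7} = {L0}; idom=L0

DF walk-up:
  L3←L1: walk L1 to L0
  L3←L2: walk L2 to L0
  L3←L5: walk L5→L3 to L0
  L8←L4: walk L4→L1 to L0
  L8←L5: walk L5→L3 to L0
  L8←L7: walk L7→L6→L4→L1 to L0
  L0: DF=∅
  L1: DF={L3,L8}
  L2: DF={L3}
  L3: DF={L3,L8}
  L4: DF={L8}
  L5: DF={L3,L8}
  L6: DF={L8}
  L7: DF={L8}
  L8: DF=∅

φ for b: defs {L3,L5,L8}
  DF⁺ = {L3,L8}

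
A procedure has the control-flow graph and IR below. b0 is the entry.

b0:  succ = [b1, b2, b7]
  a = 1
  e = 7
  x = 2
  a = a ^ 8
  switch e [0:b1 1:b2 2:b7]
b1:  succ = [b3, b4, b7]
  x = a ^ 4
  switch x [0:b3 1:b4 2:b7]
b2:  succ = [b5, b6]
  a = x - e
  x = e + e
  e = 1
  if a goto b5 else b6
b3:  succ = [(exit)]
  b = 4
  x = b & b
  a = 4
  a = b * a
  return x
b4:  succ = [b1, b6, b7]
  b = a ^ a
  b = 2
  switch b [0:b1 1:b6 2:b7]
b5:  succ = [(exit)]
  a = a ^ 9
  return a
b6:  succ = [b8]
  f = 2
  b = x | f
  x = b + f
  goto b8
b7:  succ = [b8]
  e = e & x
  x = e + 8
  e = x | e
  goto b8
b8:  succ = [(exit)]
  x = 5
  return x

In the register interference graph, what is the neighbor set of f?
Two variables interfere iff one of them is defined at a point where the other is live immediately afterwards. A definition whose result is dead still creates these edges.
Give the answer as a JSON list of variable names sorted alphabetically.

Per-block:
  b0 def {a,e,x} use ∅
  b1 def {x} use {a}
  b2 def {a,e,x} use {e,x}
  b3 def {a,b,x} use ∅
  b4 def {b} use {a}
  b5 def {a} use {a}
  b6 def {b,f,x} use {x}
  b7 def {e,x} use {e,x}
  b8 def {x} use ∅

Live sets:
  b0: in=∅ out={a,e,x}
  b1: in={a,e} out={a,e,x}
  b2: in={e,x} out={a,x}
  b3: in=∅ out=∅
  b4: in={a,e,x} out={a,e,x}
  b5: in={a} out=∅
  b6: in={x} out=∅
  b7: in={e,x} out=∅
  b8: in=∅ out=∅

Conflict graph:
  a↔{b,e,x}
  b↔{a,e,f,x}
  e↔{a,b,x}
  f↔{b,x}
  x↔{a,b,e,f}

N(f) = ["b", "x"]

Answer: ["b", "x"]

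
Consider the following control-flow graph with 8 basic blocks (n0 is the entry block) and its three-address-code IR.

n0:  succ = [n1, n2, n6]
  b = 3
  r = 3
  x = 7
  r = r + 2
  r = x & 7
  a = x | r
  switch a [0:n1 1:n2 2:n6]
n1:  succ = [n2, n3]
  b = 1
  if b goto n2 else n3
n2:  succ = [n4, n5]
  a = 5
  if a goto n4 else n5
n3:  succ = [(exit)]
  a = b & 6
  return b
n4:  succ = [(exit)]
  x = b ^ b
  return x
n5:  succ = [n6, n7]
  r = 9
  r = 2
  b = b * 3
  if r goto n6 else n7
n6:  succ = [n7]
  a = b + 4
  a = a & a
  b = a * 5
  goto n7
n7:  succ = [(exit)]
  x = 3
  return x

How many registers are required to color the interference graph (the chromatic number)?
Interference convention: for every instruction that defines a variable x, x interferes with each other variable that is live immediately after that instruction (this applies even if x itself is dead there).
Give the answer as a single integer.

Block summaries:
  n0: {a,b,r,x} / ∅
  n1: {b} / ∅
  n2: {a} / ∅
  n3: {a} / {b}
  n4: {x} / {b}
  n5: {b,r} / {b}
  n6: {a,b} / {b}
  n7: {x} / ∅

Liveness:
  live n0: ∅→{b}
  live n1: ∅→{b}
  live n2: {b}→{b}
  live n3: {b}→∅
  live n4: {b}→∅
  live n5: {b}→{b}
  live n6: {b}→∅
  live n7: ∅→∅

Conflict graph:
  a: {b}
  b: {a,r,x}
  r: {b,x}
  x: {b,r}

Chromatic number:
  clique {b,r,x} ⇒ need ≥ 3
  assign a→r1 b→r0 r→r1 x→r2 — no edge inside a register ⇒ χ ≤ 3
  χ = 3

Answer: 3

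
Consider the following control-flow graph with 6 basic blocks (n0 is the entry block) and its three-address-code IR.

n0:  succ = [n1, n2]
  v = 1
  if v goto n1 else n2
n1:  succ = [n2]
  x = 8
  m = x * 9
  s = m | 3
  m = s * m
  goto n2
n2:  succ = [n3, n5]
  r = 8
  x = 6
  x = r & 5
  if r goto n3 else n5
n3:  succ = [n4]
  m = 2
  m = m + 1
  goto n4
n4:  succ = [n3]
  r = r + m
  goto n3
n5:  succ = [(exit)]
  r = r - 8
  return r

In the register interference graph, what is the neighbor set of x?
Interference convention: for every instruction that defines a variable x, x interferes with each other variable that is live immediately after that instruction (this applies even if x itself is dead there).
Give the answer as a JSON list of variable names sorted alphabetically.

Per-block:
  n0 def {v} use ∅
  n1 def {m,s,x} use ∅
  n2 def {r,x} use ∅
  n3 def {m} use ∅
  n4 def {r} use {m,r}
  n5 def {r} use {r}

Liveness:
  n0: in=∅ out=∅
  n1: in=∅ out=∅
  n2: in=∅ out={r}
  n3: in={r} out={m,r}
  n4: in={m,r} out={r}
  n5: in={r} out=∅

Conflict graph:
  m — {r,s}
  r — {m,x}
  s — {m}
  v — ∅
  x — {r}

N(x) = ["r"]

Answer: ["r"]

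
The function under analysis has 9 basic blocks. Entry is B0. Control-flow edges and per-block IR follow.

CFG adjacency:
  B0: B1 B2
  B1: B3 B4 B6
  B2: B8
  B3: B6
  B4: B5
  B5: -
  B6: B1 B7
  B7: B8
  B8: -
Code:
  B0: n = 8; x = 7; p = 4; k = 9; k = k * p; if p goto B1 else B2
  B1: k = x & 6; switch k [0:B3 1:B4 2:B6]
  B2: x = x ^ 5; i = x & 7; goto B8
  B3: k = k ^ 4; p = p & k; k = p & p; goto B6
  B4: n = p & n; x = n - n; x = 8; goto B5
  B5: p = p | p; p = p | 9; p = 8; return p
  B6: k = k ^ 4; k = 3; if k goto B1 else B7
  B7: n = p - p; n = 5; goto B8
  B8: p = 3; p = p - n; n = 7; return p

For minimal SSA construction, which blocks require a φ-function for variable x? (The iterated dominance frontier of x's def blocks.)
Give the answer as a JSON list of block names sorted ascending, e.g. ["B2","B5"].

Answer: ["B8"]

Working:
idom tree: B1←B0 B2←B0 B3←B1 B4←B1 B5←B4 B6←B1 B7←B6 B8←B0
Dom at joins:
  B1: preds {B0,B6}: {B0} ∩ {B0,B1,B6} = {B0}; idom=B0
  B6: preds {B1,B3}: {B0,B1} ∩ {B0,B1,B3} = {B0,B1}; idom=B1
  B8: preds {B2,B7}: {B0,B2} ∩ {B0,B1,B6,B7} = {B0}; idom=B0

Frontier:
  join B1 pred B0: · stop@B0
  join B1 pred B6: B6→B1 stop@B0
  join B6 pred B1: · stop@B1
  join B6 pred B3: B3 stop@B1
  join B8 pred B2: B2 stop@B0
  join B8 pred B7: B7→B6→B1 stop@B0
  B0: DF=∅
  B1: DF={B1,B8}
  B2: DF={B8}
  B3: DF={B6}
  B4: DF=∅
  B5: DF=∅
  B6: DF={B1,B8}
  B7: DF={B8}
  B8: DF=∅

φ for x: defs {B0,B2,B4}
  DF⁺ = {B8}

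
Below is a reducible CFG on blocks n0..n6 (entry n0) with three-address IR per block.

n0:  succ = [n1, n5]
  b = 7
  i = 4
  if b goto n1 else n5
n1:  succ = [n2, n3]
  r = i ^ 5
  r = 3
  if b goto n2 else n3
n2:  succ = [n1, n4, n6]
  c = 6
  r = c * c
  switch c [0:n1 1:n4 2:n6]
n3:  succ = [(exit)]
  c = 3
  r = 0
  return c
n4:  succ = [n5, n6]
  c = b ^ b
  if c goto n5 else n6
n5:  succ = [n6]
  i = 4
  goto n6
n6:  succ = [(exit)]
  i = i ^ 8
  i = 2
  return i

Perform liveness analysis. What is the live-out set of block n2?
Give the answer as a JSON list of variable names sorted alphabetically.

Per-block:
  n0: {b,i} / ∅
  n1: {r} / {b,i}
  n2: {c,r} / ∅
  n3: {c,r} / ∅
  n4: {c} / {b}
  n5: {i} / ∅
  n6: {i} / {i}

Backward fixpoint:
  n0: in=∅ out={b,i}
  n1: in={b,i} out={b,i}
  n2: in={b,i} out={b,i}
  n3: in=∅ out=∅
  n4: in={b,i} out={i}
  n5: in=∅ out={i}
  n6: in={i} out=∅

live-out(n2) = ["b", "i"]

Answer: ["b", "i"]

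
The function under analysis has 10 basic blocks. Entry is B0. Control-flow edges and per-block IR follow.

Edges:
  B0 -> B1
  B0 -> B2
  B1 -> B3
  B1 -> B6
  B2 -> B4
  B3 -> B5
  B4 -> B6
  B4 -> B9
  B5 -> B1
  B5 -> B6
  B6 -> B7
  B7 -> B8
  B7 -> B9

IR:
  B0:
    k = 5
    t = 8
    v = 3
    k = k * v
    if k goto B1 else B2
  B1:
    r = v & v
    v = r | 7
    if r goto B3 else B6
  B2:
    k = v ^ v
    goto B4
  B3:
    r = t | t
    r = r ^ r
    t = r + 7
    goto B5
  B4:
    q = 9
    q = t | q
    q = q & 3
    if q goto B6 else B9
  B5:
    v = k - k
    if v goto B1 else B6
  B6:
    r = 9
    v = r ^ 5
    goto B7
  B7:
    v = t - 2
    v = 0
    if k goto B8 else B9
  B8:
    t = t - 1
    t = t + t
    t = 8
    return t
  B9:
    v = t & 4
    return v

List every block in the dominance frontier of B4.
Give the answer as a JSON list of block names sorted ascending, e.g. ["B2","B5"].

Answer: ["B6", "B9"]

Working:
idom tree: B1←B0 B2←B0 B3←B1 B4←B2 B5←B3 B6←B0 B7←B6 B8←B7 B9←B0
Join-block Dom:
  B1: preds {B0,B5}: {B0} ∩ {B0,B1,B3,B5} = {B0}; idom=B0
  B6: preds {B1,B4,B5}: {B0,B1} ∩ {B0,B2,B4} ∩ {B0,B1,B3,B5} = {B0}; idom=B0
  B9: preds {B4,B7}: {B0,B2,B4} ∩ {B0,B6,B7} = {B0}; idom=B0

DF derivation:
  join B1 pred B0: · stop@B0
  join B1 pred B5: B5→B3→B1 stop@B0
  join B6 pred B1: B1 stop@B0
  join B6 pred B4: B4→B2 stop@B0
  join B6 pred B5: B5→B3→B1 stop@B0
  join B9 pred B4: B4→B2 stop@B0
  join B9 pred B7: B7→B6 stop@B0
  B0: DF=∅
  B1: DF={B1,B6}
  B2: DF={B6,B9}
  B3: DF={B1,B6}
  B4: DF={B6,B9}
  B5: DF={B1,B6}
  B6: DF={B9}
  B7: DF={B9}
  B8: DF=∅
  B9: DF=∅

DF(B4) = ["B6", "B9"]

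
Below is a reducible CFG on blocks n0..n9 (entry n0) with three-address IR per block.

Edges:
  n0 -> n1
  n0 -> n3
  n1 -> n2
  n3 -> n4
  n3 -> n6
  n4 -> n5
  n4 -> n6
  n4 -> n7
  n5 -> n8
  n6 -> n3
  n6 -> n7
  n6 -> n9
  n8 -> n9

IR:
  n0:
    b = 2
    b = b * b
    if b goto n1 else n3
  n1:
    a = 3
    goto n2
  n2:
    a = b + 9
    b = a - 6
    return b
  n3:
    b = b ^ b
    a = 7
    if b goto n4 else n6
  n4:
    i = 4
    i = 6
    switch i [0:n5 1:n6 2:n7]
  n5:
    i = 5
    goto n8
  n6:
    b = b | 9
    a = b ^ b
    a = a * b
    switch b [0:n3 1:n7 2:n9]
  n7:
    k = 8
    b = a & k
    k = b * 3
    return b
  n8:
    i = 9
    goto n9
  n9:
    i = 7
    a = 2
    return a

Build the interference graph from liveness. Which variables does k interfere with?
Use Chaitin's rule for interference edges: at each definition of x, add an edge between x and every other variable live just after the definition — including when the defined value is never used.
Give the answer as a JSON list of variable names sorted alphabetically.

Block summaries:
  n0: def={b} ue=∅
  n1: def={a} ue=∅
  n2: def={a,b} ue={b}
  n3: def={a,b} ue={b}
  n4: def={i} ue=∅
  n5: def={i} ue=∅
  n6: def={a,b} ue={b}
  n7: def={b,k} ue={a}
  n8: def={i} ue=∅
  n9: def={a,i} ue=∅

Backward fixpoint:
  n0 li=∅ lo={b}
  n1 li={b} lo={b}
  n2 li={b} lo=∅
  n3 li={b} lo={a,b}
  n4 li={a,b} lo={a,b}
  n5 li=∅ lo=∅
  n6 li={b} lo={a,b}
  n7 li={a} lo=∅
  n8 li=∅ lo=∅
  n9 li=∅ lo=∅

Conflict graph:
  a↔{b,i,k}
  b↔{a,i,k}
  i↔{a,b}
  k↔{a,b}

N(k) = ["a", "b"]

Answer: ["a", "b"]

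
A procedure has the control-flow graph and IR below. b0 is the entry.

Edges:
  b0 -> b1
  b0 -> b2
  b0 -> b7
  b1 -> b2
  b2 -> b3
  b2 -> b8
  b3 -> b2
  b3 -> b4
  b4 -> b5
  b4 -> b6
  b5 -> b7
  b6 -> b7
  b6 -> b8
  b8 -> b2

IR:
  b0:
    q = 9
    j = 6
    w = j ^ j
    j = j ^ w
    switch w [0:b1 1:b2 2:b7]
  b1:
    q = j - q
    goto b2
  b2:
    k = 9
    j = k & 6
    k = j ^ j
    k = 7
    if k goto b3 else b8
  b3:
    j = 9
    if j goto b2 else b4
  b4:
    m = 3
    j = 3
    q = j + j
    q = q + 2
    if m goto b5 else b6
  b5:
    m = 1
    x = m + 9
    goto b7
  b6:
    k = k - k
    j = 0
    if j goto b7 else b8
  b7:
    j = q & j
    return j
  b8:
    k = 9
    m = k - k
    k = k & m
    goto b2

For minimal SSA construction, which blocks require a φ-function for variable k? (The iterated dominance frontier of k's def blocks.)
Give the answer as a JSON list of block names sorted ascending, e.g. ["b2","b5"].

Answer: ["b2", "b7", "b8"]

Analysis:
idom tree: b1←b0 b2←b0 b3←b2 b4←b3 b5←b4 b6←b4 b7←b0 b8←b2
Dom at joins:
  b2: preds {b0,b1,b3,b8}: {b0} ∩ {b0,b1} ∩ {b0,b2,b3} ∩ {b0,b2,b8} = {b0}; idom=b0
  b7: preds {b0,b5,b6}: {b0} ∩ {b0,b2,b3,b4,b5} ∩ {b0,b2,b3,b4,b6} = {b0}; idom=b0
  b8: preds {b2,b6}: {b0,b2} ∩ {b0,b2,b3,b4,b6} = {b0,b2}; idom=b2

DF walk-up:
  b2←b0: walk · to b0
  b2←b1: walk b1 to b0
  b2←b3: walk b3→b2 to b0
  b2←b8: walk b8→b2 to b0
  b7←b0: walk · to b0
  b7←b5: walk b5→b4→b3→b2 to b0
  b7←b6: walk b6→b4→b3→b2 to b0
  b8←b2: walk · to b2
  b8←b6: walk b6→b4→b3 to b2
  DF(b0)=∅
  DF(b1)={b2}
  DF(b2)={b2,b7}
  DF(b3)={b2,b7,b8}
  DF(b4)={b7,b8}
  DF(b5)={b7}
  DF(b6)={b7,b8}
  DF(b7)=∅
  DF(b8)={b2}

φ for k: defs {b2,b6,b8}
  DF⁺ = {b2,b7,b8}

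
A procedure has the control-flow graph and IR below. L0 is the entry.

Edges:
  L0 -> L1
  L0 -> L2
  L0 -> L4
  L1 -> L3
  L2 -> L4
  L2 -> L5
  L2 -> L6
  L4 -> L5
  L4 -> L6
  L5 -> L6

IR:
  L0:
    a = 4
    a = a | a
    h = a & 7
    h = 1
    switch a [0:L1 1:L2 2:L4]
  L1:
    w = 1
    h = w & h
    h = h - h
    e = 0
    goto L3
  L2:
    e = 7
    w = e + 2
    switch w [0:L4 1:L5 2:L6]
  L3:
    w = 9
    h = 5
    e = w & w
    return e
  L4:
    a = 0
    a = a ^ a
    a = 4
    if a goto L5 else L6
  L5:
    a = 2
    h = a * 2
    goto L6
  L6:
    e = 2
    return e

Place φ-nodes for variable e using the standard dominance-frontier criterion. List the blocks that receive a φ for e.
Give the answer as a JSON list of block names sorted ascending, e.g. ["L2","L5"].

Answer: ["L4", "L5", "L6"]

Derivation:
idom tree: L1←L0 L2←L0 L3←L1 L4←L0 L5←L0 L6←L0
Dom∩ at merges:
  L4: preds {L0,L2}: {L0} ∩ {L0,L2} = {L0}; idom=L0
  L5: preds {L2,L4}: {L0,L2} ∩ {L0,L4} = {L0}; idom=L0
  L6: preds {L2,L4,L5}: {L0,L2} ∩ {L0,L4} ∩ {L0,L5} = {L0}; idom=L0

Frontier:
  join L4 pred L0: · stop@L0
  join L4 pred L2: L2 stop@L0
  join L5 pred L2: L2 stop@L0
  join L5 pred L4: L4 stop@L0
  join L6 pred L2: L2 stop@L0
  join L6 pred L4: L4 stop@L0
  join L6 pred L5: L5 stop@L0
  DF(L0)=∅
  DF(L1)=∅
  DF(L2)={L4,L5,L6}
  DF(L3)=∅
  DF(L4)={L5,L6}
  DF(L5)={L6}
  DF(L6)=∅

φ for e: defs {L1,L2,L3,L6}
  DF⁺ = {L4,L5,L6}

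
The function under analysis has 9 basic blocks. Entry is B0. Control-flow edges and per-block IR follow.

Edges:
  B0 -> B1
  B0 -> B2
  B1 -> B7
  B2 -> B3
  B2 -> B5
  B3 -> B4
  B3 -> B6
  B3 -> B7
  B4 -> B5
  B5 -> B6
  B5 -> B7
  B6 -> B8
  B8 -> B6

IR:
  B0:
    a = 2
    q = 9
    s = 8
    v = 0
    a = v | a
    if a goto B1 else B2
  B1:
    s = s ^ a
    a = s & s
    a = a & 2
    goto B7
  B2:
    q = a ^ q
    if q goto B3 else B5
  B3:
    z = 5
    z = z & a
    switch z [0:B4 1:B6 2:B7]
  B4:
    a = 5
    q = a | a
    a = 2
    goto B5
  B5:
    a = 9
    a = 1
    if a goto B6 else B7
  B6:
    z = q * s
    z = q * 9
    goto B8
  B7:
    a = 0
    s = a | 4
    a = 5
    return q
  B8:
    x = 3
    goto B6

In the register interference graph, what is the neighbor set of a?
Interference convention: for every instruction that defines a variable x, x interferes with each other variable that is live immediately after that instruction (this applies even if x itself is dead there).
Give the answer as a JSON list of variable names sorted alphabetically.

Answer: ["q", "s", "v", "z"]

Derivation:
def/use:
  B0: def={a,q,s,v} ue=∅
  B1: def={a,s} ue={a,s}
  B2: def={q} ue={a,q}
  B3: def={z} ue={a}
  B4: def={a,q} ue=∅
  B5: def={a} ue=∅
  B6: def={z} ue={q,s}
  B7: def={a,s} ue={q}
  B8: def={x} ue=∅

Liveness:
  B0: in=∅ out={a,q,s}
  B1: in={a,q,s} out={q}
  B2: in={a,q,s} out={a,q,s}
  B3: in={a,q,s} out={q,s}
  B4: in={s} out={q,s}
  B5: in={q,s} out={q,s}
  B6: in={q,s} out={q,s}
  B7: in={q} out=∅
  B8: in={q,s} out={q,s}

Interference:
  a↔{q,s,v,z}
  q↔{a,s,v,x,z}
  s↔{a,q,v,x,z}
  v↔{a,q,s}
  x↔{q,s}
  z↔{a,q,s}

N(a) = ["q", "s", "v", "z"]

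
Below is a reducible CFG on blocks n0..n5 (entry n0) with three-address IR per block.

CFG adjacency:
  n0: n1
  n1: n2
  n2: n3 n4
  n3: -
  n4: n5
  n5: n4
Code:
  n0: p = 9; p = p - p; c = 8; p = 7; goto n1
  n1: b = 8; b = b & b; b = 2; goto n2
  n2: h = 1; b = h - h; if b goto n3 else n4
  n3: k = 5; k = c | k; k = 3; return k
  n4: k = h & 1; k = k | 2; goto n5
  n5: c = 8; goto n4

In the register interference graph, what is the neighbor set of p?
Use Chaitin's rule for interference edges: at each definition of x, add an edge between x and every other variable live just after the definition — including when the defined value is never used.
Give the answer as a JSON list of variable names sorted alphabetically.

def/use:
  n0: def={c,p} ue=∅
  n1: def={b} ue=∅
  n2: def={b,h} ue=∅
  n3: def={k} ue={c}
  n4: def={k} ue={h}
  n5: def={c} ue=∅

Liveness:
  n0: in=∅ out={c}
  n1: in={c} out={c}
  n2: in={c} out={c,h}
  n3: in={c} out=∅
  n4: in={h} out={h}
  n5: in={h} out={h}

Interfere edges:
  b↔{c,h}
  c↔{b,h,k,p}
  h↔{b,c,k}
  k↔{c,h}
  p↔{c}

N(p) = ["c"]

Answer: ["c"]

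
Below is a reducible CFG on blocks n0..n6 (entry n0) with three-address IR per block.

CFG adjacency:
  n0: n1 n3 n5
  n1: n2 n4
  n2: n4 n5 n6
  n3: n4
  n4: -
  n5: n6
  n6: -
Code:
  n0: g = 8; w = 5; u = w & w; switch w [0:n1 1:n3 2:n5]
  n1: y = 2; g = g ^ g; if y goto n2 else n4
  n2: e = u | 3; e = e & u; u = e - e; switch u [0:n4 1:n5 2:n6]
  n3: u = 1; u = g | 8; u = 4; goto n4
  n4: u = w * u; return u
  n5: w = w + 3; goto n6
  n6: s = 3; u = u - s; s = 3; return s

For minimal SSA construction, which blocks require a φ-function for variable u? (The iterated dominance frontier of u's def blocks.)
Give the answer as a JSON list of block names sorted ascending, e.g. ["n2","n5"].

Answer: ["n4", "n5", "n6"]

Working:
idom tree: n1←n0 n2←n1 n3←n0 n4←n0 n5←n0 n6←n0
Join-block Dom:
  n4: preds {n1,n2,n3}: {n0,n1} ∩ {n0,n1,n2} ∩ {n0,n3} = {n0}; idom=n0
  n5: preds {n0,n2}: {n0} ∩ {n0,n1,n2} = {n0}; idom=n0
  n6: preds {n2,n5}: {n0,n1,n2} ∩ {n0,n5} = {n0}; idom=n0

Frontier:
  n4←n1: walk n1 to n0
  n4←n2: walk n2→n1 to n0
  n4←n3: walk n3 to n0
  n5←n0: walk · to n0
  n5←n2: walk n2→n1 to n0
  n6←n2: walk n2→n1 to n0
  n6←n5: walk n5 to n0
  n0: DF=∅
  n1: DF={n4,n5,n6}
  n2: DF={n4,n5,n6}
  n3: DF={n4}
  n4: DF=∅
  n5: DF={n6}
  n6: DF=∅

φ for u: defs {n0,n2,n3,n4,n6}
  DF⁺ = {n4,n5,n6}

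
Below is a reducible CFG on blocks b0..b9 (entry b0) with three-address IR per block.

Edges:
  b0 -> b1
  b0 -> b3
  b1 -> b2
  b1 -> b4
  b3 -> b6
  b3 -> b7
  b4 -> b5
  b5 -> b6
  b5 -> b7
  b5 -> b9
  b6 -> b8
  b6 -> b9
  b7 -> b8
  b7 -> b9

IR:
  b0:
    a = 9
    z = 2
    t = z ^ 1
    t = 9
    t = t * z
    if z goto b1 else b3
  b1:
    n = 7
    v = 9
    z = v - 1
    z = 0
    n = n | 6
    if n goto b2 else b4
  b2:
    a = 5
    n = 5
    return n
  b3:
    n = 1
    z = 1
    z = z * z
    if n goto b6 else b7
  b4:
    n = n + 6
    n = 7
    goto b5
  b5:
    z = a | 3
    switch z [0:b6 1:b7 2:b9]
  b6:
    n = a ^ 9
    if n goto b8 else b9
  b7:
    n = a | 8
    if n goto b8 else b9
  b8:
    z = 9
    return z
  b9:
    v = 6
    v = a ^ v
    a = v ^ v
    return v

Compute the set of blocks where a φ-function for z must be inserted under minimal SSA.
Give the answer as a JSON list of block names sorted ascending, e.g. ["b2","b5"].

Answer: ["b6", "b7", "b8", "b9"]

Analysis:
idom tree: b1←b0 b2←b1 b3←b0 b4←b1 b5←b4 b6←b0 b7←b0 b8←b0 b9←b0
Dom at joins:
  b6: preds {b3,b5}: {b0,b3} ∩ {b0,b1,b4,b5} = {b0}; idom=b0
  b7: preds {b3,b5}: {b0,b3} ∩ {b0,b1,b4,b5} = {b0}; idom=b0
  b8: preds {b6,b7}: {b0,b6} ∩ {b0,b7} = {b0}; idom=b0
  b9: preds {b5,b6,b7}: {b0,b1,b4,b5} ∩ {b0,b6} ∩ {b0,b7} = {b0}; idom=b0

Frontier:
  join b6 pred b3: b3 stop@b0
  join b6 pred b5: b5→b4→b1 stop@b0
  join b7 pred b3: b3 stop@b0
  join b7 pred b5: b5→b4→b1 stop@b0
  join b8 pred b6: b6 stop@b0
  join b8 pred b7: b7 stop@b0
  join b9 pred b5: b5→b4→b1 stop@b0
  join b9 pred b6: b6 stop@b0
  join b9 pred b7: b7 stop@b0
  DF(b0)=∅
  DF(b1)={b6,b7,b9}
  DF(b2)=∅
  DF(b3)={b6,b7}
  DF(b4)={b6,b7,b9}
  DF(b5)={b6,b7,b9}
  DF(b6)={b8,b9}
  DF(b7)={b8,b9}
  DF(b8)=∅
  DF(b9)=∅

φ for z: defs {b0,b1,b3,b5,b8}
  DF⁺ = {b6,b7,b8,b9}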